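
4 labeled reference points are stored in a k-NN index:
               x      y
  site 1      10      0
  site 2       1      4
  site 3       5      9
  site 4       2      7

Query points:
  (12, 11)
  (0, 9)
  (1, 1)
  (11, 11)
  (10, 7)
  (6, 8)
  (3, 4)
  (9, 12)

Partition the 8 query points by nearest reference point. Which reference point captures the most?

(12, 11) — d² to each: site 1:125, site 2:170, site 3:53, site 4:116 → nearest is site 3
(0, 9) — d² to each: site 1:181, site 2:26, site 3:25, site 4:8 → nearest is site 4
(1, 1) — d² to each: site 1:82, site 2:9, site 3:80, site 4:37 → nearest is site 2
(11, 11) — d² to each: site 1:122, site 2:149, site 3:40, site 4:97 → nearest is site 3
(10, 7) — d² to each: site 1:49, site 2:90, site 3:29, site 4:64 → nearest is site 3
(6, 8) — d² to each: site 1:80, site 2:41, site 3:2, site 4:17 → nearest is site 3
(3, 4) — d² to each: site 1:65, site 2:4, site 3:29, site 4:10 → nearest is site 2
(9, 12) — d² to each: site 1:145, site 2:128, site 3:25, site 4:74 → nearest is site 3
Tally — site 2:2, site 3:5, site 4:1. site 3 captures the most (5).

site 3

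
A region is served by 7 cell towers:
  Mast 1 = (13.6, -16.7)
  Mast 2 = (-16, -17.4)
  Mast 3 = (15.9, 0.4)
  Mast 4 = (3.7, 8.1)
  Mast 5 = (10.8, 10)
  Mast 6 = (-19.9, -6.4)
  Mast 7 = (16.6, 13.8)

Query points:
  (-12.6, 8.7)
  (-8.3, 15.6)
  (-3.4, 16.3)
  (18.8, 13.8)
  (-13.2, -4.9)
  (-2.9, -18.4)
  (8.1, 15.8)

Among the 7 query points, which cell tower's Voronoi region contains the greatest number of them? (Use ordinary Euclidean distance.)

Mast 4

(-12.6, 8.7) — d² to each: Mast 1:1331.6, Mast 2:692.77, Mast 3:881.14, Mast 4:266.05, Mast 5:549.25, Mast 6:281.3, Mast 7:878.65 → nearest is Mast 4
(-8.3, 15.6) — d² to each: Mast 1:1522.9, Mast 2:1148.29, Mast 3:816.68, Mast 4:200.25, Mast 5:396.17, Mast 6:618.56, Mast 7:623.25 → nearest is Mast 4
(-3.4, 16.3) — d² to each: Mast 1:1378, Mast 2:1294.45, Mast 3:625.3, Mast 4:117.65, Mast 5:241.33, Mast 6:787.54, Mast 7:406.25 → nearest is Mast 4
(18.8, 13.8) — d² to each: Mast 1:957.29, Mast 2:2184.48, Mast 3:187.97, Mast 4:260.5, Mast 5:78.44, Mast 6:1905.73, Mast 7:4.84 → nearest is Mast 7
(-13.2, -4.9) — d² to each: Mast 1:857.48, Mast 2:164.09, Mast 3:874.9, Mast 4:454.61, Mast 5:798.01, Mast 6:47.14, Mast 7:1237.73 → nearest is Mast 6
(-2.9, -18.4) — d² to each: Mast 1:275.14, Mast 2:172.61, Mast 3:706.88, Mast 4:745.81, Mast 5:994.25, Mast 6:433, Mast 7:1417.09 → nearest is Mast 2
(8.1, 15.8) — d² to each: Mast 1:1086.5, Mast 2:1683.05, Mast 3:298, Mast 4:78.65, Mast 5:40.93, Mast 6:1276.84, Mast 7:76.25 → nearest is Mast 5
Tally — Mast 2:1, Mast 4:3, Mast 5:1, Mast 6:1, Mast 7:1. Mast 4 captures the most (3).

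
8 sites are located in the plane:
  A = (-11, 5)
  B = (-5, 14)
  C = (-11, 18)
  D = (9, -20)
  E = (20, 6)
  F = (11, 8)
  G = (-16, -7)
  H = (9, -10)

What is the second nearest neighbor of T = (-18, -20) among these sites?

A

Squared Euclidean distances:
|TA|² = (-18−(-11))² + (-20−5)² = 49 + 625 = 674
|TB|² = (-18−(-5))² + (-20−14)² = 169 + 1156 = 1325
|TC|² = (-18−(-11))² + (-20−18)² = 49 + 1444 = 1493
|TD|² = (-18−9)² + (-20−(-20))² = 729 + 0 = 729
|TE|² = (-18−20)² + (-20−6)² = 1444 + 676 = 2120
|TF|² = (-18−11)² + (-20−8)² = 841 + 784 = 1625
|TG|² = (-18−(-16))² + (-20−(-7))² = 4 + 169 = 173
|TH|² = (-18−9)² + (-20−(-10))² = 729 + 100 = 829
Sorted ascending: G, A, D, … — the second-nearest is A.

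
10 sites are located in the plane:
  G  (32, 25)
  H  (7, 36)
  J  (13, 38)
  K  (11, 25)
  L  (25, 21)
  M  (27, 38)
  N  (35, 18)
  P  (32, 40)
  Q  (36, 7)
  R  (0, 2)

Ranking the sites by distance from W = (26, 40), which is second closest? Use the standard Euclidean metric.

Compare squared distances (the ordering matches that of the actual distances):
|WG|² = (26−32)² + (40−25)² = 36 + 225 = 261
|WH|² = (26−7)² + (40−36)² = 361 + 16 = 377
|WJ|² = (26−13)² + (40−38)² = 169 + 4 = 173
|WK|² = (26−11)² + (40−25)² = 225 + 225 = 450
|WL|² = (26−25)² + (40−21)² = 1 + 361 = 362
|WM|² = (26−27)² + (40−38)² = 1 + 4 = 5
|WN|² = (26−35)² + (40−18)² = 81 + 484 = 565
|WP|² = (26−32)² + (40−40)² = 36 + 0 = 36
|WQ|² = (26−36)² + (40−7)² = 100 + 1089 = 1189
|WR|² = (26−0)² + (40−2)² = 676 + 1444 = 2120
Sorted ascending: M, P, J, … — the second-nearest is P.

P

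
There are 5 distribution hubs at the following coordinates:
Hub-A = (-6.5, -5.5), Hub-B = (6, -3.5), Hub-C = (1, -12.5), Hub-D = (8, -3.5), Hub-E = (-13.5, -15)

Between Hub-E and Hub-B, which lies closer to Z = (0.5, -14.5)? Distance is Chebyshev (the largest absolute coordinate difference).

d(Z, Hub-E) = max(14, 0.5) = 14
d(Z, Hub-B) = max(5.5, 11) = 11
14 > 11, so Hub-B is closer.

Hub-B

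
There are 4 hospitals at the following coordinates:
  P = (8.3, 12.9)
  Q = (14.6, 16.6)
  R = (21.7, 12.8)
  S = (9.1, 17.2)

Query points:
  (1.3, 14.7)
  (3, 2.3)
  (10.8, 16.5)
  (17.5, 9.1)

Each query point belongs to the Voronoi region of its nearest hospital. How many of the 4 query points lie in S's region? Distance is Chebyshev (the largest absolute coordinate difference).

1

(1.3, 14.7) — d to each: P:7, Q:13.3, R:20.4, S:7.8 → nearest is P
(3, 2.3) — d to each: P:10.6, Q:14.3, R:18.7, S:14.9 → nearest is P
(10.8, 16.5) — d to each: P:3.6, Q:3.8, R:10.9, S:1.7 → nearest is S
(17.5, 9.1) — d to each: P:9.2, Q:7.5, R:4.2, S:8.4 → nearest is R
1 of the 4 points has S as nearest.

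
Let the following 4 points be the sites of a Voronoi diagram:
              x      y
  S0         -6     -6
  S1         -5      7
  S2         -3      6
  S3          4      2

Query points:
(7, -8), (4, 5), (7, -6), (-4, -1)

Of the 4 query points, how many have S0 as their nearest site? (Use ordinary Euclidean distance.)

(7, -8) — d² to each: S0:173, S1:369, S2:296, S3:109 → nearest is S3
(4, 5) — d² to each: S0:221, S1:85, S2:50, S3:9 → nearest is S3
(7, -6) — d² to each: S0:169, S1:313, S2:244, S3:73 → nearest is S3
(-4, -1) — d² to each: S0:29, S1:65, S2:50, S3:73 → nearest is S0
1 of the 4 points has S0 as nearest.

1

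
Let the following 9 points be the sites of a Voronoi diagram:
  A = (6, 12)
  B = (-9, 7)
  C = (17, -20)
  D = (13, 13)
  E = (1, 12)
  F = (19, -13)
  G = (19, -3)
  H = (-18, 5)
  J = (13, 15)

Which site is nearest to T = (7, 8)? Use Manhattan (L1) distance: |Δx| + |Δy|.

A

d(T,A) = |7−6| + |8−12| = 1 + 4 = 5
d(T,B) = |7−(-9)| + |8−7| = 16 + 1 = 17
d(T,C) = |7−17| + |8−(-20)| = 10 + 28 = 38
d(T,D) = |7−13| + |8−13| = 6 + 5 = 11
d(T,E) = |7−1| + |8−12| = 6 + 4 = 10
d(T,F) = |7−19| + |8−(-13)| = 12 + 21 = 33
d(T,G) = |7−19| + |8−(-3)| = 12 + 11 = 23
d(T,H) = |7−(-18)| + |8−5| = 25 + 3 = 28
d(T,J) = |7−13| + |8−15| = 6 + 7 = 13
A is nearest.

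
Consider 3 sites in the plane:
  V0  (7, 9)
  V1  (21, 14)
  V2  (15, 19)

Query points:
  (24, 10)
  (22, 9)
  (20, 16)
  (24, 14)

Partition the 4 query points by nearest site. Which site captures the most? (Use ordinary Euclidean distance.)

V1

(24, 10) — d² to each: V0:290, V1:25, V2:162 → nearest is V1
(22, 9) — d² to each: V0:225, V1:26, V2:149 → nearest is V1
(20, 16) — d² to each: V0:218, V1:5, V2:34 → nearest is V1
(24, 14) — d² to each: V0:314, V1:9, V2:106 → nearest is V1
Tally — V1:4. V1 captures the most (4).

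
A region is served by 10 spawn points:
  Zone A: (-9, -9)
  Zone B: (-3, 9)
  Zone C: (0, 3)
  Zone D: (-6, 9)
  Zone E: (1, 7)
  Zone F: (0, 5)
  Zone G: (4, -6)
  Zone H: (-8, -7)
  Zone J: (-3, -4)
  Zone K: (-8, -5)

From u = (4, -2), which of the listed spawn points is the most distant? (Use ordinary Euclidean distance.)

Compare squared distances (the ordering matches that of the actual distances):
d²(u, Zone A) = 169 + 49 = 218
d²(u, Zone B) = 49 + 121 = 170
d²(u, Zone C) = 16 + 25 = 41
d²(u, Zone D) = 100 + 121 = 221
d²(u, Zone E) = 9 + 81 = 90
d²(u, Zone F) = 16 + 49 = 65
d²(u, Zone G) = 0 + 16 = 16
d²(u, Zone H) = 144 + 25 = 169
d²(u, Zone J) = 49 + 4 = 53
d²(u, Zone K) = 144 + 9 = 153
The largest is to Zone D.

Zone D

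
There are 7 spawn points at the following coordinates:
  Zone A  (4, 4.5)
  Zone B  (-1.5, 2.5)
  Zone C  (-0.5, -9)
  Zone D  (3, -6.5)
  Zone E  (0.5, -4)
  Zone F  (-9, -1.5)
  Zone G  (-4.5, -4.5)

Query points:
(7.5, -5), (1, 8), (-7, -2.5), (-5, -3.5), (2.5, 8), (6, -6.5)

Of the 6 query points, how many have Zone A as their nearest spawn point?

(7.5, -5) — d² to each: Zone A:102.5, Zone B:137.25, Zone C:80, Zone D:22.5, Zone E:50, Zone F:284.5, Zone G:144.25 → nearest is Zone D
(1, 8) — d² to each: Zone A:21.25, Zone B:36.5, Zone C:291.25, Zone D:214.25, Zone E:144.25, Zone F:190.25, Zone G:186.5 → nearest is Zone A
(-7, -2.5) — d² to each: Zone A:170, Zone B:55.25, Zone C:84.5, Zone D:116, Zone E:58.5, Zone F:5, Zone G:10.25 → nearest is Zone F
(-5, -3.5) — d² to each: Zone A:145, Zone B:48.25, Zone C:50.5, Zone D:73, Zone E:30.5, Zone F:20, Zone G:1.25 → nearest is Zone G
(2.5, 8) — d² to each: Zone A:14.5, Zone B:46.25, Zone C:298, Zone D:210.5, Zone E:148, Zone F:222.5, Zone G:205.25 → nearest is Zone A
(6, -6.5) — d² to each: Zone A:125, Zone B:137.25, Zone C:48.5, Zone D:9, Zone E:36.5, Zone F:250, Zone G:114.25 → nearest is Zone D
2 of the 6 points have Zone A as nearest.

2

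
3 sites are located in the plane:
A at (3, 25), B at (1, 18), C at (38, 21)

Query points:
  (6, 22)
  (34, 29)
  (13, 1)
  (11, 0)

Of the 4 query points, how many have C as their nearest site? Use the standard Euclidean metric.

1

(6, 22) — d² to each: A:18, B:41, C:1025 → nearest is A
(34, 29) — d² to each: A:977, B:1210, C:80 → nearest is C
(13, 1) — d² to each: A:676, B:433, C:1025 → nearest is B
(11, 0) — d² to each: A:689, B:424, C:1170 → nearest is B
1 of the 4 points has C as nearest.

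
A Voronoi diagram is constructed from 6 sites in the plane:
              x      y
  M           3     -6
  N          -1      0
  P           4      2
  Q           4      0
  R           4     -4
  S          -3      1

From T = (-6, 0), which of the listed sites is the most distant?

Since √ is increasing, it suffices to compare squared distances:
|TM|² = (-6−3)² + (0−(-6))² = 81 + 36 = 117
|TN|² = (-6−(-1))² + (0−0)² = 25 + 0 = 25
|TP|² = (-6−4)² + (0−2)² = 100 + 4 = 104
|TQ|² = (-6−4)² + (0−0)² = 100 + 0 = 100
|TR|² = (-6−4)² + (0−(-4))² = 100 + 16 = 116
|TS|² = (-6−(-3))² + (0−1)² = 9 + 1 = 10
The largest is to M.

M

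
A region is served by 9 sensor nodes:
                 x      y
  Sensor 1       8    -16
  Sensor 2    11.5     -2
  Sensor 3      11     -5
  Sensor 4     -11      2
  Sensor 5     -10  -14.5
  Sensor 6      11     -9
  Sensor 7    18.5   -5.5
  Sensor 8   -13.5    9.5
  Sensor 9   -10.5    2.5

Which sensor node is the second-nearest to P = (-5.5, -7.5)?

Squared Euclidean distances:
d²(P, Sensor 1) = 182.25 + 72.25 = 254.5
d²(P, Sensor 2) = 289 + 30.25 = 319.25
d²(P, Sensor 3) = 272.25 + 6.25 = 278.5
d²(P, Sensor 4) = 30.25 + 90.25 = 120.5
d²(P, Sensor 5) = 20.25 + 49 = 69.25
d²(P, Sensor 6) = 272.25 + 2.25 = 274.5
d²(P, Sensor 7) = 576 + 4 = 580
d²(P, Sensor 8) = 64 + 289 = 353
d²(P, Sensor 9) = 25 + 100 = 125
Sorted ascending: Sensor 5, Sensor 4, Sensor 9, … — the second-nearest is Sensor 4.

Sensor 4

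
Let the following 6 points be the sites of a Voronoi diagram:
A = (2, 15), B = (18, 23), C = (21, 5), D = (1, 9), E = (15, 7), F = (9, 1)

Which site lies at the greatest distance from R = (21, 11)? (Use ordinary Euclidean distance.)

D

Compare squared distances (the ordering matches that of the actual distances):
|RA|² = (21−2)² + (11−15)² = 361 + 16 = 377
|RB|² = (21−18)² + (11−23)² = 9 + 144 = 153
|RC|² = (21−21)² + (11−5)² = 0 + 36 = 36
|RD|² = (21−1)² + (11−9)² = 400 + 4 = 404
|RE|² = (21−15)² + (11−7)² = 36 + 16 = 52
|RF|² = (21−9)² + (11−1)² = 144 + 100 = 244
The largest is to D.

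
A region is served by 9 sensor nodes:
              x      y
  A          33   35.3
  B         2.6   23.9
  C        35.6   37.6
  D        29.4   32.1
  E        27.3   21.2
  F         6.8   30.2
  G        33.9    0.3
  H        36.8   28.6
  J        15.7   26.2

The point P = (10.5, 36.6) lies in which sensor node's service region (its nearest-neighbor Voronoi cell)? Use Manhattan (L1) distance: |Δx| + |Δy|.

F

d(P,A) = |10.5−33| + |36.6−35.3| = 22.5 + 1.3 = 23.8
d(P,B) = |10.5−2.6| + |36.6−23.9| = 7.9 + 12.7 = 20.6
d(P,C) = |10.5−35.6| + |36.6−37.6| = 25.1 + 1 = 26.1
d(P,D) = |10.5−29.4| + |36.6−32.1| = 18.9 + 4.5 = 23.4
d(P,E) = |10.5−27.3| + |36.6−21.2| = 16.8 + 15.4 = 32.2
d(P,F) = |10.5−6.8| + |36.6−30.2| = 3.7 + 6.4 = 10.1
d(P,G) = |10.5−33.9| + |36.6−0.3| = 23.4 + 36.3 = 59.7
d(P,H) = |10.5−36.8| + |36.6−28.6| = 26.3 + 8 = 34.3
d(P,J) = |10.5−15.7| + |36.6−26.2| = 5.2 + 10.4 = 15.6
The smallest is to F, so P lies in the Voronoi region of F.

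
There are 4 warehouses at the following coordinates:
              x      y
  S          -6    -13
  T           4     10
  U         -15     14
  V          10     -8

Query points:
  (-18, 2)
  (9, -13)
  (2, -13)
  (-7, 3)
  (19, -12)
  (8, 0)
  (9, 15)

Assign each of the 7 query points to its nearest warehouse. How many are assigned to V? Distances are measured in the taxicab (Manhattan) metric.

(-18, 2) — d to each: S:27, T:30, U:15, V:38 → nearest is U
(9, -13) — d to each: S:15, T:28, U:51, V:6 → nearest is V
(2, -13) — d to each: S:8, T:25, U:44, V:13 → nearest is S
(-7, 3) — d to each: S:17, T:18, U:19, V:28 → nearest is S
(19, -12) — d to each: S:26, T:37, U:60, V:13 → nearest is V
(8, 0) — d to each: S:27, T:14, U:37, V:10 → nearest is V
(9, 15) — d to each: S:43, T:10, U:25, V:24 → nearest is T
3 of the 7 points have V as nearest.

3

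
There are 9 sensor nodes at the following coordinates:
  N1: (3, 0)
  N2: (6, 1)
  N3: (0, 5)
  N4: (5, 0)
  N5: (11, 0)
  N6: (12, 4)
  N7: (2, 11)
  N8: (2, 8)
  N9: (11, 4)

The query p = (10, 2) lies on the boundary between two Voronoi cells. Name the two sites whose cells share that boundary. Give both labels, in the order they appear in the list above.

Squared distances from p to each site:
|pN1|² = 49 + 4 = 53
|pN2|² = 16 + 1 = 17
|pN3|² = 100 + 9 = 109
|pN4|² = 25 + 4 = 29
|pN5|² = 1 + 4 = 5
|pN6|² = 4 + 4 = 8
|pN7|² = 64 + 81 = 145
|pN8|² = 64 + 36 = 100
|pN9|² = 1 + 4 = 5
p is equidistant from N5 and N9 (both at squared distance 5), and every other site is strictly farther — so p lies on the N5–N9 Voronoi edge.

N5 and N9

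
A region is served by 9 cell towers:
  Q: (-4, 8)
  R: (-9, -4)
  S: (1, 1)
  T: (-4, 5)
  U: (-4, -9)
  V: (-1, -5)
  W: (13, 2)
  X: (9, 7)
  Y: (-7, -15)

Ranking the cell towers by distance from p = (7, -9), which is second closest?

U

Compare squared distances (the ordering matches that of the actual distances):
|pQ|² = (7−(-4))² + (-9−8)² = 121 + 289 = 410
|pR|² = (7−(-9))² + (-9−(-4))² = 256 + 25 = 281
|pS|² = (7−1)² + (-9−1)² = 36 + 100 = 136
|pT|² = (7−(-4))² + (-9−5)² = 121 + 196 = 317
|pU|² = (7−(-4))² + (-9−(-9))² = 121 + 0 = 121
|pV|² = (7−(-1))² + (-9−(-5))² = 64 + 16 = 80
|pW|² = (7−13)² + (-9−2)² = 36 + 121 = 157
|pX|² = (7−9)² + (-9−7)² = 4 + 256 = 260
|pY|² = (7−(-7))² + (-9−(-15))² = 196 + 36 = 232
Sorted ascending: V, U, S, … — the second-nearest is U.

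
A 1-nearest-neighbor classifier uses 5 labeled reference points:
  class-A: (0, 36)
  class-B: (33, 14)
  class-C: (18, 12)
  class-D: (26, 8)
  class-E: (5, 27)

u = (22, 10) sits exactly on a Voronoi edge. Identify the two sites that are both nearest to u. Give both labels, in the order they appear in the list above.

class-C and class-D

Squared distances from u to each site:
d²(u, class-A) = (22−0)² + (10−36)² = 484 + 676 = 1160
d²(u, class-B) = (22−33)² + (10−14)² = 121 + 16 = 137
d²(u, class-C) = (22−18)² + (10−12)² = 16 + 4 = 20
d²(u, class-D) = (22−26)² + (10−8)² = 16 + 4 = 20
d²(u, class-E) = (22−5)² + (10−27)² = 289 + 289 = 578
u is equidistant from class-C and class-D (both at squared distance 20), and every other site is strictly farther — so u lies on the class-C–class-D Voronoi edge.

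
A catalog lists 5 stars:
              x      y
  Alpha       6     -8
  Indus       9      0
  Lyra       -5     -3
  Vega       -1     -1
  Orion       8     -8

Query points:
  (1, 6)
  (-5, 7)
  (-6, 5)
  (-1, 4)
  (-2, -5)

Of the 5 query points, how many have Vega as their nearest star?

(1, 6) — d² to each: Alpha:221, Indus:100, Lyra:117, Vega:53, Orion:245 → nearest is Vega
(-5, 7) — d² to each: Alpha:346, Indus:245, Lyra:100, Vega:80, Orion:394 → nearest is Vega
(-6, 5) — d² to each: Alpha:313, Indus:250, Lyra:65, Vega:61, Orion:365 → nearest is Vega
(-1, 4) — d² to each: Alpha:193, Indus:116, Lyra:65, Vega:25, Orion:225 → nearest is Vega
(-2, -5) — d² to each: Alpha:73, Indus:146, Lyra:13, Vega:17, Orion:109 → nearest is Lyra
4 of the 5 points have Vega as nearest.

4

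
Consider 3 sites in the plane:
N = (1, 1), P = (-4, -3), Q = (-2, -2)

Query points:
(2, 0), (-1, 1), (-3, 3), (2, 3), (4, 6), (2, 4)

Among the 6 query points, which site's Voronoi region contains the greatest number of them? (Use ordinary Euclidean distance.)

N

(2, 0) — d² to each: N:2, P:45, Q:20 → nearest is N
(-1, 1) — d² to each: N:4, P:25, Q:10 → nearest is N
(-3, 3) — d² to each: N:20, P:37, Q:26 → nearest is N
(2, 3) — d² to each: N:5, P:72, Q:41 → nearest is N
(4, 6) — d² to each: N:34, P:145, Q:100 → nearest is N
(2, 4) — d² to each: N:10, P:85, Q:52 → nearest is N
Tally — N:6. N captures the most (6).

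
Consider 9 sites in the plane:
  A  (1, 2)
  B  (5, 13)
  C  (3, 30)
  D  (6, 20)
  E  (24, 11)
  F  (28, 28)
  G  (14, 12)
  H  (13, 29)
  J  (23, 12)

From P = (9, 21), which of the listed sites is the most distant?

Compare squared distances (the ordering matches that of the actual distances):
|PA|² = (9−1)² + (21−2)² = 64 + 361 = 425
|PB|² = (9−5)² + (21−13)² = 16 + 64 = 80
|PC|² = (9−3)² + (21−30)² = 36 + 81 = 117
|PD|² = (9−6)² + (21−20)² = 9 + 1 = 10
|PE|² = (9−24)² + (21−11)² = 225 + 100 = 325
|PF|² = (9−28)² + (21−28)² = 361 + 49 = 410
|PG|² = (9−14)² + (21−12)² = 25 + 81 = 106
|PH|² = (9−13)² + (21−29)² = 16 + 64 = 80
|PJ|² = (9−23)² + (21−12)² = 196 + 81 = 277
The largest is to A.

A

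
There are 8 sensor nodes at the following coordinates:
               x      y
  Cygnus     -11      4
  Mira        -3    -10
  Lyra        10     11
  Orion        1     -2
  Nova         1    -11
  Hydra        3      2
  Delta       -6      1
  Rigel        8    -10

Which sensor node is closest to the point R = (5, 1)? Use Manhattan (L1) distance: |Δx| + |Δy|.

Hydra

d(R, Cygnus) = 16 + 3 = 19
d(R, Mira) = 8 + 11 = 19
d(R, Lyra) = 5 + 10 = 15
d(R, Orion) = 4 + 3 = 7
d(R, Nova) = 4 + 12 = 16
d(R, Hydra) = 2 + 1 = 3
d(R, Delta) = 11 + 0 = 11
d(R, Rigel) = 3 + 11 = 14
Minimum is at Hydra.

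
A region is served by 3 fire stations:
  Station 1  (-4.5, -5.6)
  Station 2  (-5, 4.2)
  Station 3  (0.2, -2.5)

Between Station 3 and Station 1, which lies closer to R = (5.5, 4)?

Compare squared distances:
d²(R, Station 3) = (5.5−0.2)² + (4−(-2.5))² = 28.09 + 42.25 = 70.34
d²(R, Station 1) = (5.5−(-4.5))² + (4−(-5.6))² = 100 + 92.16 = 192.16
70.34 < 192.16, so Station 3 is closer.

Station 3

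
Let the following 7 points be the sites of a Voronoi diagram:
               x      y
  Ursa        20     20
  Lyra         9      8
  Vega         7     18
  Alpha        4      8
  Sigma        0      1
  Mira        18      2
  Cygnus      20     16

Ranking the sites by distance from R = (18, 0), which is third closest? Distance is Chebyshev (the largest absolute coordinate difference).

d(R, Ursa) = max(2, 20) = 20
d(R, Lyra) = max(9, 8) = 9
d(R, Vega) = max(11, 18) = 18
d(R, Alpha) = max(14, 8) = 14
d(R, Sigma) = max(18, 1) = 18
d(R, Mira) = max(0, 2) = 2
d(R, Cygnus) = max(2, 16) = 16
Sorted ascending: Mira, Lyra, Alpha, Cygnus, … — the third-nearest is Alpha.

Alpha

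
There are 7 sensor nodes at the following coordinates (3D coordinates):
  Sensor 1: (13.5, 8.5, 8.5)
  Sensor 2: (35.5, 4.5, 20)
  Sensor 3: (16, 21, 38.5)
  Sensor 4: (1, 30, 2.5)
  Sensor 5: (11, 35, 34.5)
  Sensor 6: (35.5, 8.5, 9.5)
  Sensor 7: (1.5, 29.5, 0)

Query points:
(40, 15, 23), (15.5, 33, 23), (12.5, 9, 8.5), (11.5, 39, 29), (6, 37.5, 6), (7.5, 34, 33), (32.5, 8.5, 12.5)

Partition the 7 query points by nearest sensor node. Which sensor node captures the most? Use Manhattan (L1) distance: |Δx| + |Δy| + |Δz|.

Sensor 5

(40, 15, 23) — d to each: Sensor 1:47.5, Sensor 2:18, Sensor 3:45.5, Sensor 4:74.5, Sensor 5:60.5, Sensor 6:24.5, Sensor 7:76 → nearest is Sensor 2
(15.5, 33, 23) — d to each: Sensor 1:41, Sensor 2:51.5, Sensor 3:28, Sensor 4:38, Sensor 5:18, Sensor 6:58, Sensor 7:40.5 → nearest is Sensor 5
(12.5, 9, 8.5) — d to each: Sensor 1:1.5, Sensor 2:39, Sensor 3:45.5, Sensor 4:38.5, Sensor 5:53.5, Sensor 6:24.5, Sensor 7:40 → nearest is Sensor 1
(11.5, 39, 29) — d to each: Sensor 1:53, Sensor 2:67.5, Sensor 3:32, Sensor 4:46, Sensor 5:10, Sensor 6:74, Sensor 7:48.5 → nearest is Sensor 5
(6, 37.5, 6) — d to each: Sensor 1:39, Sensor 2:76.5, Sensor 3:59, Sensor 4:16, Sensor 5:36, Sensor 6:62, Sensor 7:18.5 → nearest is Sensor 4
(7.5, 34, 33) — d to each: Sensor 1:56, Sensor 2:70.5, Sensor 3:27, Sensor 4:41, Sensor 5:6, Sensor 6:77, Sensor 7:43.5 → nearest is Sensor 5
(32.5, 8.5, 12.5) — d to each: Sensor 1:23, Sensor 2:14.5, Sensor 3:55, Sensor 4:63, Sensor 5:70, Sensor 6:6, Sensor 7:64.5 → nearest is Sensor 6
Tally — Sensor 1:1, Sensor 2:1, Sensor 4:1, Sensor 5:3, Sensor 6:1. Sensor 5 captures the most (3).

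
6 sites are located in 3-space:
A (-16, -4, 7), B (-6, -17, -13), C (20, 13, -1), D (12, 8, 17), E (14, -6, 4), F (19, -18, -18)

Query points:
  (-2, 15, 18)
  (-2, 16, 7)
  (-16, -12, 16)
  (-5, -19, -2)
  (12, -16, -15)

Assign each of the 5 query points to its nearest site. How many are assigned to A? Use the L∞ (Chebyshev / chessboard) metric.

(-2, 15, 18) — d to each: A:19, B:32, C:22, D:14, E:21, F:36 → nearest is D
(-2, 16, 7) — d to each: A:20, B:33, C:22, D:14, E:22, F:34 → nearest is D
(-16, -12, 16) — d to each: A:9, B:29, C:36, D:28, E:30, F:35 → nearest is A
(-5, -19, -2) — d to each: A:15, B:11, C:32, D:27, E:19, F:24 → nearest is B
(12, -16, -15) — d to each: A:28, B:18, C:29, D:32, E:19, F:7 → nearest is F
1 of the 5 points has A as nearest.

1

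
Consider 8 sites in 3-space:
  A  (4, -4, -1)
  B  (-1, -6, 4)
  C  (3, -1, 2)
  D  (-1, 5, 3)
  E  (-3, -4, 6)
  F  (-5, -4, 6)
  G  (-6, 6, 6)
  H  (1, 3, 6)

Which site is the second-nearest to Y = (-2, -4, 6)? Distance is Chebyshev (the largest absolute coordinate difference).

B

d(Y,A) = max(6, 0, 7) = 7
d(Y,B) = max(1, 2, 2) = 2
d(Y,C) = max(5, 3, 4) = 5
d(Y,D) = max(1, 9, 3) = 9
d(Y,E) = max(1, 0, 0) = 1
d(Y,F) = max(3, 0, 0) = 3
d(Y,G) = max(4, 10, 0) = 10
d(Y,H) = max(3, 7, 0) = 7
Sorted ascending: E, B, F, … — the second-nearest is B.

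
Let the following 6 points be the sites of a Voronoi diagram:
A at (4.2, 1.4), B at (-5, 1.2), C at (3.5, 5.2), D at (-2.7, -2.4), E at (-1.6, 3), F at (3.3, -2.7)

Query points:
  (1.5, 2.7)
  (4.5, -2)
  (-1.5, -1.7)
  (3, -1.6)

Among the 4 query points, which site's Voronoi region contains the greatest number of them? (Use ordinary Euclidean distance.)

(1.5, 2.7) — d² to each: A:8.98, B:44.5, C:10.25, D:43.65, E:9.7, F:32.4 → nearest is A
(4.5, -2) — d² to each: A:11.65, B:100.49, C:52.84, D:52, E:62.21, F:1.93 → nearest is F
(-1.5, -1.7) — d² to each: A:42.1, B:20.66, C:72.61, D:1.93, E:22.1, F:24.04 → nearest is D
(3, -1.6) — d² to each: A:10.44, B:71.84, C:46.49, D:33.13, E:42.32, F:1.3 → nearest is F
Tally — A:1, D:1, F:2. F captures the most (2).

F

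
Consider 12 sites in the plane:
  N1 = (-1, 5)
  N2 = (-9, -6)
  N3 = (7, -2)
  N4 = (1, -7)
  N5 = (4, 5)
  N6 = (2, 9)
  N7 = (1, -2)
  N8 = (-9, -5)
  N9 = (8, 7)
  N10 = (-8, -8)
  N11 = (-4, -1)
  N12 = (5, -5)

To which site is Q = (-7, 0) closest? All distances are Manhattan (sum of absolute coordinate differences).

d(Q,N1) = 6 + 5 = 11
d(Q,N2) = 2 + 6 = 8
d(Q,N3) = 14 + 2 = 16
d(Q,N4) = 8 + 7 = 15
d(Q,N5) = 11 + 5 = 16
d(Q,N6) = 9 + 9 = 18
d(Q,N7) = 8 + 2 = 10
d(Q,N8) = 2 + 5 = 7
d(Q,N9) = 15 + 7 = 22
d(Q, N10) = 1 + 8 = 9
d(Q, N11) = 3 + 1 = 4
d(Q, N12) = 12 + 5 = 17
N11 is nearest.

N11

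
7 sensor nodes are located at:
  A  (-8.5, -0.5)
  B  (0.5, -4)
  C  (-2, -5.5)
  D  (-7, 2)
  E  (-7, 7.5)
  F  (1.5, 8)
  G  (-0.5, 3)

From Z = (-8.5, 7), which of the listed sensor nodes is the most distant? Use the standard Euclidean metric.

B

Since √ is increasing, it suffices to compare squared distances:
|ZA|² = (-8.5−(-8.5))² + (7−(-0.5))² = 0 + 56.25 = 56.25
|ZB|² = (-8.5−0.5)² + (7−(-4))² = 81 + 121 = 202
|ZC|² = (-8.5−(-2))² + (7−(-5.5))² = 42.25 + 156.25 = 198.5
|ZD|² = (-8.5−(-7))² + (7−2)² = 2.25 + 25 = 27.25
|ZE|² = (-8.5−(-7))² + (7−7.5)² = 2.25 + 0.25 = 2.5
|ZF|² = (-8.5−1.5)² + (7−8)² = 100 + 1 = 101
|ZG|² = (-8.5−(-0.5))² + (7−3)² = 64 + 16 = 80
The largest is to B.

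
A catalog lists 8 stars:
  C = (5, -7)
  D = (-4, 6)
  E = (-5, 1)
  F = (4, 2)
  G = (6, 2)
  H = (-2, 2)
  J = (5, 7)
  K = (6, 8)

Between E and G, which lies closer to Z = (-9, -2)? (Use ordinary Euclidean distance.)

E

Compare squared distances:
|ZE|² = (-9−(-5))² + (-2−1)² = 16 + 9 = 25
|ZG|² = (-9−6)² + (-2−2)² = 225 + 16 = 241
25 < 241, so E is closer.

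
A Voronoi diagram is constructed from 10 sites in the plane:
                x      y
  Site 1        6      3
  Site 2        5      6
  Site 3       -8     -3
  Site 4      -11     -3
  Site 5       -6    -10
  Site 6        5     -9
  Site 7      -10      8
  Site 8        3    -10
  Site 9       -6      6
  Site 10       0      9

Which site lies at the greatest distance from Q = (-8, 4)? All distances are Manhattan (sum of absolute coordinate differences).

d(Q, Site 1) = |-8−6| + |4−3| = 14 + 1 = 15
d(Q, Site 2) = |-8−5| + |4−6| = 13 + 2 = 15
d(Q, Site 3) = |-8−(-8)| + |4−(-3)| = 0 + 7 = 7
d(Q, Site 4) = |-8−(-11)| + |4−(-3)| = 3 + 7 = 10
d(Q, Site 5) = |-8−(-6)| + |4−(-10)| = 2 + 14 = 16
d(Q, Site 6) = |-8−5| + |4−(-9)| = 13 + 13 = 26
d(Q, Site 7) = |-8−(-10)| + |4−8| = 2 + 4 = 6
d(Q, Site 8) = |-8−3| + |4−(-10)| = 11 + 14 = 25
d(Q, Site 9) = |-8−(-6)| + |4−6| = 2 + 2 = 4
d(Q, Site 10) = |-8−0| + |4−9| = 8 + 5 = 13
The largest is to Site 6.

Site 6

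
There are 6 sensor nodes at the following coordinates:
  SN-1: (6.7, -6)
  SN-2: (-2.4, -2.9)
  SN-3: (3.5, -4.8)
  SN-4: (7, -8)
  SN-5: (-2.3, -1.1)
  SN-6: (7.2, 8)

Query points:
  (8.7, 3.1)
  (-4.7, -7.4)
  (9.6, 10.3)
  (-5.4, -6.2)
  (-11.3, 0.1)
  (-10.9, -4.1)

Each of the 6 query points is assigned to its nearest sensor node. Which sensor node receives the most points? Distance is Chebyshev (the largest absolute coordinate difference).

SN-2

(8.7, 3.1) — d to each: SN-1:9.1, SN-2:11.1, SN-3:7.9, SN-4:11.1, SN-5:11, SN-6:4.9 → nearest is SN-6
(-4.7, -7.4) — d to each: SN-1:11.4, SN-2:4.5, SN-3:8.2, SN-4:11.7, SN-5:6.3, SN-6:15.4 → nearest is SN-2
(9.6, 10.3) — d to each: SN-1:16.3, SN-2:13.2, SN-3:15.1, SN-4:18.3, SN-5:11.9, SN-6:2.4 → nearest is SN-6
(-5.4, -6.2) — d to each: SN-1:12.1, SN-2:3.3, SN-3:8.9, SN-4:12.4, SN-5:5.1, SN-6:14.2 → nearest is SN-2
(-11.3, 0.1) — d to each: SN-1:18, SN-2:8.9, SN-3:14.8, SN-4:18.3, SN-5:9, SN-6:18.5 → nearest is SN-2
(-10.9, -4.1) — d to each: SN-1:17.6, SN-2:8.5, SN-3:14.4, SN-4:17.9, SN-5:8.6, SN-6:18.1 → nearest is SN-2
Tally — SN-2:4, SN-6:2. SN-2 captures the most (4).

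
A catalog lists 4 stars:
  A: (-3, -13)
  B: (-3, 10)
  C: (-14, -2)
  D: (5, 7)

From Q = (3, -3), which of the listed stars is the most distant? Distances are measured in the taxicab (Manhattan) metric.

d(Q,A) = 6 + 10 = 16
d(Q,B) = 6 + 13 = 19
d(Q,C) = 17 + 1 = 18
d(Q,D) = 2 + 10 = 12
The largest is to B.

B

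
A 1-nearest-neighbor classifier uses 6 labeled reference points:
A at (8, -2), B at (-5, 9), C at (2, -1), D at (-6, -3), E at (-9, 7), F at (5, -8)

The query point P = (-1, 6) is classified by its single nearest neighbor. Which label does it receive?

B

Compare squared distances (the ordering matches that of the actual distances):
|PA|² = (-1−8)² + (6−(-2))² = 81 + 64 = 145
|PB|² = (-1−(-5))² + (6−9)² = 16 + 9 = 25
|PC|² = (-1−2)² + (6−(-1))² = 9 + 49 = 58
|PD|² = (-1−(-6))² + (6−(-3))² = 25 + 81 = 106
|PE|² = (-1−(-9))² + (6−7)² = 64 + 1 = 65
|PF|² = (-1−5)² + (6−(-8))² = 36 + 196 = 232
B is nearest.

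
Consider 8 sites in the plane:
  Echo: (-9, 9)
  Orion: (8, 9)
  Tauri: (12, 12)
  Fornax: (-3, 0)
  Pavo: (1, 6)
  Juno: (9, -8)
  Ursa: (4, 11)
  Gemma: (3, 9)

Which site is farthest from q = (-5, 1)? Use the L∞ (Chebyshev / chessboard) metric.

Tauri

d(q, Echo) = max(4, 8) = 8
d(q, Orion) = max(13, 8) = 13
d(q, Tauri) = max(17, 11) = 17
d(q, Fornax) = max(2, 1) = 2
d(q, Pavo) = max(6, 5) = 6
d(q, Juno) = max(14, 9) = 14
d(q, Ursa) = max(9, 10) = 10
d(q, Gemma) = max(8, 8) = 8
The largest is to Tauri.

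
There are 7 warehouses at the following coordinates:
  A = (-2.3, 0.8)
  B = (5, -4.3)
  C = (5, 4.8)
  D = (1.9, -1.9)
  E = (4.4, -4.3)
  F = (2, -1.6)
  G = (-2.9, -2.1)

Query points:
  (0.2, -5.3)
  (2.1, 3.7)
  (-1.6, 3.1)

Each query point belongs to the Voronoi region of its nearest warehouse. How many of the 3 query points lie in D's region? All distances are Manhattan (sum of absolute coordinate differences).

1

(0.2, -5.3) — d to each: A:8.6, B:5.8, C:14.9, D:5.1, E:5.2, F:5.5, G:6.3 → nearest is D
(2.1, 3.7) — d to each: A:7.3, B:10.9, C:4, D:5.8, E:10.3, F:5.4, G:10.8 → nearest is C
(-1.6, 3.1) — d to each: A:3, B:14, C:8.3, D:8.5, E:13.4, F:8.3, G:6.5 → nearest is A
1 of the 3 points has D as nearest.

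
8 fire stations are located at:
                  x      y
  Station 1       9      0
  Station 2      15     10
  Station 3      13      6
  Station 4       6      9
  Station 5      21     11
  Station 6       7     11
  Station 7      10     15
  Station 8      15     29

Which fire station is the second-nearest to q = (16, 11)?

Station 5

Since √ is increasing, it suffices to compare squared distances:
d²(q, Station 1) = 49 + 121 = 170
d²(q, Station 2) = 1 + 1 = 2
d²(q, Station 3) = 9 + 25 = 34
d²(q, Station 4) = 100 + 4 = 104
d²(q, Station 5) = 25 + 0 = 25
d²(q, Station 6) = 81 + 0 = 81
d²(q, Station 7) = 36 + 16 = 52
d²(q, Station 8) = 1 + 324 = 325
Sorted ascending: Station 2, Station 5, Station 3, … — the second-nearest is Station 5.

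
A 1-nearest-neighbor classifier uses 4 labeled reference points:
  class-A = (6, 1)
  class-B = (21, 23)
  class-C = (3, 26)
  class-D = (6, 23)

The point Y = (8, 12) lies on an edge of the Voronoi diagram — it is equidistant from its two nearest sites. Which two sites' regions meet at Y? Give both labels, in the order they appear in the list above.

class-A and class-D

Squared distances from Y to each site:
d²(Y, class-A) = (8−6)² + (12−1)² = 4 + 121 = 125
d²(Y, class-B) = (8−21)² + (12−23)² = 169 + 121 = 290
d²(Y, class-C) = (8−3)² + (12−26)² = 25 + 196 = 221
d²(Y, class-D) = (8−6)² + (12−23)² = 4 + 121 = 125
Y is equidistant from class-A and class-D (both at squared distance 125), and every other site is strictly farther — so Y lies on the class-A–class-D Voronoi edge.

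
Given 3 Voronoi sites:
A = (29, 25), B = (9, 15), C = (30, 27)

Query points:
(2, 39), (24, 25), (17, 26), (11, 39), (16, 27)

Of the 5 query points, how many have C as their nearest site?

(2, 39) — d² to each: A:925, B:625, C:928 → nearest is B
(24, 25) — d² to each: A:25, B:325, C:40 → nearest is A
(17, 26) — d² to each: A:145, B:185, C:170 → nearest is A
(11, 39) — d² to each: A:520, B:580, C:505 → nearest is C
(16, 27) — d² to each: A:173, B:193, C:196 → nearest is A
1 of the 5 points has C as nearest.

1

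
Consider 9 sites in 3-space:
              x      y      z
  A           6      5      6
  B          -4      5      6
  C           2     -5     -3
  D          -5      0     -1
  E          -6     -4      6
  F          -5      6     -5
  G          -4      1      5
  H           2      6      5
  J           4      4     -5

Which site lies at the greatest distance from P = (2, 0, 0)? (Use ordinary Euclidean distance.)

Squared Euclidean distances:
|PA|² = (2−6)² + (0−5)² + (0−6)² = 16 + 25 + 36 = 77
|PB|² = (2−(-4))² + (0−5)² + (0−6)² = 36 + 25 + 36 = 97
|PC|² = (2−2)² + (0−(-5))² + (0−(-3))² = 0 + 25 + 9 = 34
|PD|² = (2−(-5))² + (0−0)² + (0−(-1))² = 49 + 0 + 1 = 50
|PE|² = (2−(-6))² + (0−(-4))² + (0−6)² = 64 + 16 + 36 = 116
|PF|² = (2−(-5))² + (0−6)² + (0−(-5))² = 49 + 36 + 25 = 110
|PG|² = (2−(-4))² + (0−1)² + (0−5)² = 36 + 1 + 25 = 62
|PH|² = (2−2)² + (0−6)² + (0−5)² = 0 + 36 + 25 = 61
|PJ|² = (2−4)² + (0−4)² + (0−(-5))² = 4 + 16 + 25 = 45
The largest is to E.

E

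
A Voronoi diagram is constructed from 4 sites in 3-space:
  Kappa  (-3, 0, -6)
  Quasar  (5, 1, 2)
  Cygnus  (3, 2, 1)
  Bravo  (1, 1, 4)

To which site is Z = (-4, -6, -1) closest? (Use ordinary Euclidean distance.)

Kappa

Squared Euclidean distances:
d²(Z, Kappa) = (-4−(-3))² + (-6−0)² + (-1−(-6))² = 1 + 36 + 25 = 62
d²(Z, Quasar) = (-4−5)² + (-6−1)² + (-1−2)² = 81 + 49 + 9 = 139
d²(Z, Cygnus) = (-4−3)² + (-6−2)² + (-1−1)² = 49 + 64 + 4 = 117
d²(Z, Bravo) = (-4−1)² + (-6−1)² + (-1−4)² = 25 + 49 + 25 = 99
Minimum is at Kappa.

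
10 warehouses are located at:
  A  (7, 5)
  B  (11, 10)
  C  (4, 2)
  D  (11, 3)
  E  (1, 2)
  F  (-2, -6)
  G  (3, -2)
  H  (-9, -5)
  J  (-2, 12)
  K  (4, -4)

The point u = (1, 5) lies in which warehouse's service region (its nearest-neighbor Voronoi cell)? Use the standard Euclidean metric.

Compare squared distances (the ordering matches that of the actual distances):
|uA|² = (1−7)² + (5−5)² = 36 + 0 = 36
|uB|² = (1−11)² + (5−10)² = 100 + 25 = 125
|uC|² = (1−4)² + (5−2)² = 9 + 9 = 18
|uD|² = (1−11)² + (5−3)² = 100 + 4 = 104
|uE|² = (1−1)² + (5−2)² = 0 + 9 = 9
|uF|² = (1−(-2))² + (5−(-6))² = 9 + 121 = 130
|uG|² = (1−3)² + (5−(-2))² = 4 + 49 = 53
|uH|² = (1−(-9))² + (5−(-5))² = 100 + 100 = 200
|uJ|² = (1−(-2))² + (5−12)² = 9 + 49 = 58
|uK|² = (1−4)² + (5−(-4))² = 9 + 81 = 90
E is nearest.

E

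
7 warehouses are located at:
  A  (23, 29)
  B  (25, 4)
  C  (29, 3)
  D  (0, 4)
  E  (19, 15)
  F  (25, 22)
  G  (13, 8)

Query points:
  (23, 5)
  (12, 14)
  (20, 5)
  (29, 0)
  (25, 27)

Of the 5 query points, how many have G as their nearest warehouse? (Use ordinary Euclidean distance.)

(23, 5) — d² to each: A:576, B:5, C:40, D:530, E:116, F:293, G:109 → nearest is B
(12, 14) — d² to each: A:346, B:269, C:410, D:244, E:50, F:233, G:37 → nearest is G
(20, 5) — d² to each: A:585, B:26, C:85, D:401, E:101, F:314, G:58 → nearest is B
(29, 0) — d² to each: A:877, B:32, C:9, D:857, E:325, F:500, G:320 → nearest is C
(25, 27) — d² to each: A:8, B:529, C:592, D:1154, E:180, F:25, G:505 → nearest is A
1 of the 5 points has G as nearest.

1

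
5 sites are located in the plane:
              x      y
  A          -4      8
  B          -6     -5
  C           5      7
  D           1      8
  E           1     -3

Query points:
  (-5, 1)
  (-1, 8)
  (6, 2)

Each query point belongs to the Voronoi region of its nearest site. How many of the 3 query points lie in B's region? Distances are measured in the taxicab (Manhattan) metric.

(-5, 1) — d to each: A:8, B:7, C:16, D:13, E:10 → nearest is B
(-1, 8) — d to each: A:3, B:18, C:7, D:2, E:13 → nearest is D
(6, 2) — d to each: A:16, B:19, C:6, D:11, E:10 → nearest is C
1 of the 3 points has B as nearest.

1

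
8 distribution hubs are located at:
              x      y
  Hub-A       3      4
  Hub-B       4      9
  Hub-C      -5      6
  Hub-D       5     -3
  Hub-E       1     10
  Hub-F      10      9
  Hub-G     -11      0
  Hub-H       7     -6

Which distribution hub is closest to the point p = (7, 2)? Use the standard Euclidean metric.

Hub-A

Since √ is increasing, it suffices to compare squared distances:
d²(p, Hub-A) = 16 + 4 = 20
d²(p, Hub-B) = 9 + 49 = 58
d²(p, Hub-C) = 144 + 16 = 160
d²(p, Hub-D) = 4 + 25 = 29
d²(p, Hub-E) = 36 + 64 = 100
d²(p, Hub-F) = 9 + 49 = 58
d²(p, Hub-G) = 324 + 4 = 328
d²(p, Hub-H) = 0 + 64 = 64
The smallest is to Hub-A, so p lies in the Voronoi region of Hub-A.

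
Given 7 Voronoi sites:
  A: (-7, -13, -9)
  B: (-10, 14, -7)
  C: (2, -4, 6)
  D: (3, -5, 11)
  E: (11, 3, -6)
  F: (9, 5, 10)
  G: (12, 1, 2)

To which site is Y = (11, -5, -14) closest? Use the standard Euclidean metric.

E

Compare squared distances (the ordering matches that of the actual distances):
|YA|² = (11−(-7))² + (-5−(-13))² + (-14−(-9))² = 324 + 64 + 25 = 413
|YB|² = (11−(-10))² + (-5−14)² + (-14−(-7))² = 441 + 361 + 49 = 851
|YC|² = (11−2)² + (-5−(-4))² + (-14−6)² = 81 + 1 + 400 = 482
|YD|² = (11−3)² + (-5−(-5))² + (-14−11)² = 64 + 0 + 625 = 689
|YE|² = (11−11)² + (-5−3)² + (-14−(-6))² = 0 + 64 + 64 = 128
|YF|² = (11−9)² + (-5−5)² + (-14−10)² = 4 + 100 + 576 = 680
|YG|² = (11−12)² + (-5−1)² + (-14−2)² = 1 + 36 + 256 = 293
E is nearest.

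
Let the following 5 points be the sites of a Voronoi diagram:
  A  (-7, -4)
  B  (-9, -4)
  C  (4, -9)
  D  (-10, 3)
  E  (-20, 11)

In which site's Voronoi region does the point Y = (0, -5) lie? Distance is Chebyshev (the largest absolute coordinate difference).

C

d(Y,A) = max(7, 1) = 7
d(Y,B) = max(9, 1) = 9
d(Y,C) = max(4, 4) = 4
d(Y,D) = max(10, 8) = 10
d(Y,E) = max(20, 16) = 20
The smallest is to C, so Y lies in the Voronoi region of C.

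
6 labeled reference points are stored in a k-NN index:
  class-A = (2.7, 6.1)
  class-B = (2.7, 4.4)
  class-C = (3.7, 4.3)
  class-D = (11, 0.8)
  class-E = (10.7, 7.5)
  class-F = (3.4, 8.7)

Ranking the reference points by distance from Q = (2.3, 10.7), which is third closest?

Squared Euclidean distances:
d²(Q, class-A) = (2.3−2.7)² + (10.7−6.1)² = 0.16 + 21.16 = 21.32
d²(Q, class-B) = (2.3−2.7)² + (10.7−4.4)² = 0.16 + 39.69 = 39.85
d²(Q, class-C) = (2.3−3.7)² + (10.7−4.3)² = 1.96 + 40.96 = 42.92
d²(Q, class-D) = (2.3−11)² + (10.7−0.8)² = 75.69 + 98.01 = 173.7
d²(Q, class-E) = (2.3−10.7)² + (10.7−7.5)² = 70.56 + 10.24 = 80.8
d²(Q, class-F) = (2.3−3.4)² + (10.7−8.7)² = 1.21 + 4 = 5.21
Sorted ascending: class-F, class-A, class-B, class-C, … — the third-nearest is class-B.

class-B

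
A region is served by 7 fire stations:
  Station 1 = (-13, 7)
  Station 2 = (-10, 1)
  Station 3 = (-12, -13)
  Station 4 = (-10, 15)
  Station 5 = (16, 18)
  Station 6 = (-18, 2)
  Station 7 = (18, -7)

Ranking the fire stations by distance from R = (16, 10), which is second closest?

Station 7

Squared Euclidean distances:
d²(R, Station 1) = (16−(-13))² + (10−7)² = 841 + 9 = 850
d²(R, Station 2) = (16−(-10))² + (10−1)² = 676 + 81 = 757
d²(R, Station 3) = (16−(-12))² + (10−(-13))² = 784 + 529 = 1313
d²(R, Station 4) = (16−(-10))² + (10−15)² = 676 + 25 = 701
d²(R, Station 5) = (16−16)² + (10−18)² = 0 + 64 = 64
d²(R, Station 6) = (16−(-18))² + (10−2)² = 1156 + 64 = 1220
d²(R, Station 7) = (16−18)² + (10−(-7))² = 4 + 289 = 293
Sorted ascending: Station 5, Station 7, Station 4, … — the second-nearest is Station 7.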